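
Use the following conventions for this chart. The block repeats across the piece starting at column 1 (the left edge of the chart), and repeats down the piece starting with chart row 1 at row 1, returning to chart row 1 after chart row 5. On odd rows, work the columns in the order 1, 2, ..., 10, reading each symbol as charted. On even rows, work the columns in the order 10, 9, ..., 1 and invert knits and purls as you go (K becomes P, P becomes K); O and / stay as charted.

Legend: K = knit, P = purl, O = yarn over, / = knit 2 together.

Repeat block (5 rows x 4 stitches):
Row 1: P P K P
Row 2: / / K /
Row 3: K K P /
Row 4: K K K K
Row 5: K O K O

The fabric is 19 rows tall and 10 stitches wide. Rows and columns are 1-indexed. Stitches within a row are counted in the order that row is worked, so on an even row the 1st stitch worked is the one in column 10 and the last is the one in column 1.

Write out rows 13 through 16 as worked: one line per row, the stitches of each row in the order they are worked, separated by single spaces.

Result:
K K P / K K P / K K
P P P P P P P P P P
K O K O K O K O K O
K K K P K K K P K K

Derivation:
Row 13: chart row 3, RS - tile across columns 1-10 and work as-is.
Row 14: chart row 4, WS - tiled (columns 1-10): K K K K K K K K K K; work from column 10 back to 1 with K<->P swapped.
Row 15: chart row 5, RS - tile across columns 1-10 and work as-is.
Row 16: chart row 1, WS - tiled (columns 1-10): P P K P P P K P P P; work from column 10 back to 1 with K<->P swapped.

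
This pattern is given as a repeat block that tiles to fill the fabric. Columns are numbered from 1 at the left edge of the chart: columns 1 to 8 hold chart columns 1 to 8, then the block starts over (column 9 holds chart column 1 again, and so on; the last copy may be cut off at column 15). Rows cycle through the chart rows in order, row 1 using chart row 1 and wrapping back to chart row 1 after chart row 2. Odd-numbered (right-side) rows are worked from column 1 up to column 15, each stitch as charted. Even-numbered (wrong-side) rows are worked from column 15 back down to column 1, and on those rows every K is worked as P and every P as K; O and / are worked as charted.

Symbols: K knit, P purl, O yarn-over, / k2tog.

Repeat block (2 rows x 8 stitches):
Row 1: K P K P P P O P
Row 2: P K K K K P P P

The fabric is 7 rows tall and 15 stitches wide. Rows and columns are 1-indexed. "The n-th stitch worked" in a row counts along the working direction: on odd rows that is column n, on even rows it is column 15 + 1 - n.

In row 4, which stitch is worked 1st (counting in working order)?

Stitch:
K

Derivation:
For row 4: chart row = ((4-1) mod 2) + 1 = 2; this is a WS (even) row.
Chart row 2 tiled across columns 1-15: P K K K K P P P P K K K K P P
WS row: flip the tiled sequence (start at column 15) and apply K<->P; O and / stay.
Row 4 as worked: K K P P P P K K K K P P P P K
The 1st stitch worked is K.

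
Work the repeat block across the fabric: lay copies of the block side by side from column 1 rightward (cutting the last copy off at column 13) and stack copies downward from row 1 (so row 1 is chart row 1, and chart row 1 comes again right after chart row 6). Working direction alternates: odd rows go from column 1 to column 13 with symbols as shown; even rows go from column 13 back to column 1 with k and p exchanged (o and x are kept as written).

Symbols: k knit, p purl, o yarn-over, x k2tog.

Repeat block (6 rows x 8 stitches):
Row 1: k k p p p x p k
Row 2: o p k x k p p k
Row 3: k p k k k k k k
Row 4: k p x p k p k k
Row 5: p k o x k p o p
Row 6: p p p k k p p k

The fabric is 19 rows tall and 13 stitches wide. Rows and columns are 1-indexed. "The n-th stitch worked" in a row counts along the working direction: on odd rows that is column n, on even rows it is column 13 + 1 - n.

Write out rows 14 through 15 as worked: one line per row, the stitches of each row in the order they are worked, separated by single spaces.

== ROWS AS WORKED ==
p x p k o p k k p x p k o
k p k k k k k k k p k k k

Derivation:
Row 14: chart row 2, WS - tiled (columns 1-13): o p k x k p p k o p k x k; work from column 13 back to 1 with k<->p swapped.
Row 15: chart row 3, RS - tile across columns 1-13 and work as-is.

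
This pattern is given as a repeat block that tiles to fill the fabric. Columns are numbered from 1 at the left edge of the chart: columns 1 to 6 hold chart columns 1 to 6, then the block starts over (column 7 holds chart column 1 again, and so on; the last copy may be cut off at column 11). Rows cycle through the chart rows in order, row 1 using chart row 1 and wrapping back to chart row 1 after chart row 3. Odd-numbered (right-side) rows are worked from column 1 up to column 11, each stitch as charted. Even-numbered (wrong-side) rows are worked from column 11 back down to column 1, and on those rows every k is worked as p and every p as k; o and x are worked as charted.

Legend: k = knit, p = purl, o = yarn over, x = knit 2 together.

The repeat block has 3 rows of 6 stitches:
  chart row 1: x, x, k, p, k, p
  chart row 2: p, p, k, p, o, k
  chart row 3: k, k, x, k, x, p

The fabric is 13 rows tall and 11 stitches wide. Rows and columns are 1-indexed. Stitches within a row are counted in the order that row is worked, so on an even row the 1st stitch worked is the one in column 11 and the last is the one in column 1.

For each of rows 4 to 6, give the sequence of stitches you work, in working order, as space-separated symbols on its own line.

Row 4: chart row 1, WS - tiled (columns 1-11): x x k p k p x x k p k; work from column 11 back to 1 with k<->p swapped.
Row 5: chart row 2, RS - tile across columns 1-11 and work as-is.
Row 6: chart row 3, WS - tiled (columns 1-11): k k x k x p k k x k x; work from column 11 back to 1 with k<->p swapped.

== ROWS AS WORKED ==
p k p x x k p k p x x
p p k p o k p p k p o
x p x p p k x p x p p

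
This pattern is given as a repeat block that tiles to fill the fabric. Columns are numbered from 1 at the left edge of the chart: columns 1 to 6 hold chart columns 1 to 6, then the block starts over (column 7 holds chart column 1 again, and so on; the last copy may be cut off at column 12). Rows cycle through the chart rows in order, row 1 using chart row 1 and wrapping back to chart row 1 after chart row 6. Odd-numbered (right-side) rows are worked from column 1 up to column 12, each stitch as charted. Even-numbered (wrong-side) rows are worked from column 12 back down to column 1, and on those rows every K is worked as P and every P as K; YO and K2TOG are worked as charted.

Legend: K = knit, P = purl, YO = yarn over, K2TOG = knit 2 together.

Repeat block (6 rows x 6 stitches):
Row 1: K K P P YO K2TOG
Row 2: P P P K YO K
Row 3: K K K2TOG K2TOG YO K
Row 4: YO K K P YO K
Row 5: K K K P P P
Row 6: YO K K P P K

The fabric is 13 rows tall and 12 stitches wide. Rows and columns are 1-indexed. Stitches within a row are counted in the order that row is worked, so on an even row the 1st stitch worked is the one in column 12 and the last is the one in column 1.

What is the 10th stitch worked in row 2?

Row 2: (2-1) mod 6 = 1, so use chart row 2. Even row -> WS.
Chart row 2 tiled across columns 1-12: P P P K YO K P P P K YO K
WS row: flip the tiled sequence (start at column 12) and apply K<->P; YO and K2TOG stay.
Row 2 as worked: P YO P K K K P YO P K K K
The 10th stitch worked is K.

== STITCH ==
K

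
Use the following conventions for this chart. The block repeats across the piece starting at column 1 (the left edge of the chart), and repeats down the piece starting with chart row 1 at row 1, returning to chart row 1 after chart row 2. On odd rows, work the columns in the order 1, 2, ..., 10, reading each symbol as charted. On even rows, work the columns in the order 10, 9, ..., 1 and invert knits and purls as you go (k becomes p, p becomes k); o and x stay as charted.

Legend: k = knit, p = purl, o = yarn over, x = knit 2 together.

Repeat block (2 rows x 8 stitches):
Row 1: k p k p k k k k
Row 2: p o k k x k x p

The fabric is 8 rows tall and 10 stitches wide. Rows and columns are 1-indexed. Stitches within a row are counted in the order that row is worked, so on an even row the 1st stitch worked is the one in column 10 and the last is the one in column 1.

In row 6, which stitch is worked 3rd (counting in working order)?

Stitch:
k

Derivation:
For row 6: chart row = ((6-1) mod 2) + 1 = 2; this is a WS (even) row.
Chart row 2 tiled across columns 1-10: p o k k x k x p p o
Wrong side: read the tiled row from column 10 down to 1 and exchange k with p (leave o, x).
Row 6 as worked: o k k x p x p p o k
The 3rd stitch worked is k.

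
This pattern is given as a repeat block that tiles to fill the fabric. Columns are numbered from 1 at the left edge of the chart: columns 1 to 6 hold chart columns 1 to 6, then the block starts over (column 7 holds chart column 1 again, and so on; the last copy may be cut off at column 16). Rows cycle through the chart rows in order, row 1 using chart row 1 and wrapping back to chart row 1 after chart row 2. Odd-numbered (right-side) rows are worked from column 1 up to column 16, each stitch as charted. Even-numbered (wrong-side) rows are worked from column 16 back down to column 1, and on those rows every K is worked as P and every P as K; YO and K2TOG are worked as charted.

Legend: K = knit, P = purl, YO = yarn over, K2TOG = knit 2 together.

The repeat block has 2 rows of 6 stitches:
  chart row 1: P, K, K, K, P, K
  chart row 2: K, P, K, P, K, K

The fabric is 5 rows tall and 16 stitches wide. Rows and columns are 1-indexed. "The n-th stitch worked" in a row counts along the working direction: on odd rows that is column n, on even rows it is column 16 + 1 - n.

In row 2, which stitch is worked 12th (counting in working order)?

Row 2: (2-1) mod 2 = 1, so use chart row 2. Even row -> WS.
Chart row 2 tiled across columns 1-16: K P K P K K K P K P K K K P K P
Wrong side: read the tiled row from column 16 down to 1 and exchange K with P (leave YO, K2TOG).
Row 2 as worked: K P K P P P K P K P P P K P K P
The 12th stitch worked is P.

Stitch:
P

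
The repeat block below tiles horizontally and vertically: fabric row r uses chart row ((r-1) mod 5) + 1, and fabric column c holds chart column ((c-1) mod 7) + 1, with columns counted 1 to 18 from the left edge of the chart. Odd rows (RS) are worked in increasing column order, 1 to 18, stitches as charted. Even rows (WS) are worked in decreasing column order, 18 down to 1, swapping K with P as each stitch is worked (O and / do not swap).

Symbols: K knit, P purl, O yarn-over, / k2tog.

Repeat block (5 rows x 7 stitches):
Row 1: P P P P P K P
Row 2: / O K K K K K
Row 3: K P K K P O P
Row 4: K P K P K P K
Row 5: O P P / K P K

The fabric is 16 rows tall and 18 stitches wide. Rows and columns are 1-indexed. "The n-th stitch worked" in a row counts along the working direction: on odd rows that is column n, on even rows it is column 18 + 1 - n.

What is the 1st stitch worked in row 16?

For row 16: chart row = ((16-1) mod 5) + 1 = 1; this is a WS (even) row.
Chart row 1 tiled across columns 1-18: P P P P P K P P P P P P K P P P P P
Wrong side: read the tiled row from column 18 down to 1 and exchange K with P (leave O, /).
Row 16 as worked: K K K K K P K K K K K K P K K K K K
Counting 1 along the worked row gives K.

Stitch:
K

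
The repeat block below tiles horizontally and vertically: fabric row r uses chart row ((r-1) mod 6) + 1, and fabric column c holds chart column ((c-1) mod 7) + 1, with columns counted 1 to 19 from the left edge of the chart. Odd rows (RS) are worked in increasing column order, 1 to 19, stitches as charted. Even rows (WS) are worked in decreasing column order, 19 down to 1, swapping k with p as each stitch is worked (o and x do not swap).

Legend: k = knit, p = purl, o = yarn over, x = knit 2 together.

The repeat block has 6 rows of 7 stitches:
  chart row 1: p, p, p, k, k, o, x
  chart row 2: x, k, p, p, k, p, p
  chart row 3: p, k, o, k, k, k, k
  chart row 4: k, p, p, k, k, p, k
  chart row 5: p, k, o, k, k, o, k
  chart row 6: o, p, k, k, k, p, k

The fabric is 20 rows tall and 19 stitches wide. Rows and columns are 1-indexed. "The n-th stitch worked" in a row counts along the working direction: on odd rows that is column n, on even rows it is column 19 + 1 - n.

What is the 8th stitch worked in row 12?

Stitch:
p

Derivation:
For row 12: chart row = ((12-1) mod 6) + 1 = 6; this is a WS (even) row.
Chart row 6 tiled across columns 1-19: o p k k k p k o p k k k p k o p k k k
Wrong side: read the tiled row from column 19 down to 1 and exchange k with p (leave o, x).
Row 12 as worked: p p p k o p k p p p k o p k p p p k o
The 8th stitch worked is p.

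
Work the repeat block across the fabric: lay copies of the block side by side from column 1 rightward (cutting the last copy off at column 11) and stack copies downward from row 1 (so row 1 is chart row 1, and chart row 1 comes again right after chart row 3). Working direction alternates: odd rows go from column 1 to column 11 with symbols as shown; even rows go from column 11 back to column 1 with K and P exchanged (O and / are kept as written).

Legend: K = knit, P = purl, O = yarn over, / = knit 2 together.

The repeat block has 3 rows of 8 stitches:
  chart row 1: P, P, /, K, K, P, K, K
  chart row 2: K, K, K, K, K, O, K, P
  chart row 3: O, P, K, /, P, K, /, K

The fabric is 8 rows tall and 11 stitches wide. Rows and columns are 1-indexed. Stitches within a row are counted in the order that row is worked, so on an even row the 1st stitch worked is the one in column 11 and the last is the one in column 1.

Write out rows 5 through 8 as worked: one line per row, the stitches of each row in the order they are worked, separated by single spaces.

Row 5: chart row 2, RS - tile across columns 1-11 and work as-is.
Row 6: chart row 3, WS - tiled (columns 1-11): O P K / P K / K O P K; work from column 11 back to 1 with K<->P swapped.
Row 7: chart row 1, RS - tile across columns 1-11 and work as-is.
Row 8: chart row 2, WS - tiled (columns 1-11): K K K K K O K P K K K; work from column 11 back to 1 with K<->P swapped.

Rows as worked:
K K K K K O K P K K K
P K O P / P K / P K O
P P / K K P K K P P /
P P P K P O P P P P P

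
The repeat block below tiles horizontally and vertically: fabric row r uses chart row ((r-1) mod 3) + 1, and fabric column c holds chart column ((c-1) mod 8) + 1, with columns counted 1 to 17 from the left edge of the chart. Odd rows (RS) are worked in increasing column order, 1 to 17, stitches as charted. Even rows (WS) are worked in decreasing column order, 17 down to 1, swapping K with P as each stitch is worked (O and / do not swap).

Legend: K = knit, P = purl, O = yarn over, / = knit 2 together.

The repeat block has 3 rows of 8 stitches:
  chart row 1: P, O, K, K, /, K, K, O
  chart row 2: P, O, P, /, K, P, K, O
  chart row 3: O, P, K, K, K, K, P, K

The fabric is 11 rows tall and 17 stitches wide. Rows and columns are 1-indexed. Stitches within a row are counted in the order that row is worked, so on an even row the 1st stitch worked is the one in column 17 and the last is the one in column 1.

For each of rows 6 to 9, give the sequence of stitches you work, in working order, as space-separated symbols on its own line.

Row 6: chart row 3, WS - tiled (columns 1-17): O P K K K K P K O P K K K K P K O; work from column 17 back to 1 with K<->P swapped.
Row 7: chart row 1, RS - tile across columns 1-17 and work as-is.
Row 8: chart row 2, WS - tiled (columns 1-17): P O P / K P K O P O P / K P K O P; work from column 17 back to 1 with K<->P swapped.
Row 9: chart row 3, RS - tile across columns 1-17 and work as-is.

Result:
O P K P P P P K O P K P P P P K O
P O K K / K K O P O K K / K K O P
K O P K P / K O K O P K P / K O K
O P K K K K P K O P K K K K P K O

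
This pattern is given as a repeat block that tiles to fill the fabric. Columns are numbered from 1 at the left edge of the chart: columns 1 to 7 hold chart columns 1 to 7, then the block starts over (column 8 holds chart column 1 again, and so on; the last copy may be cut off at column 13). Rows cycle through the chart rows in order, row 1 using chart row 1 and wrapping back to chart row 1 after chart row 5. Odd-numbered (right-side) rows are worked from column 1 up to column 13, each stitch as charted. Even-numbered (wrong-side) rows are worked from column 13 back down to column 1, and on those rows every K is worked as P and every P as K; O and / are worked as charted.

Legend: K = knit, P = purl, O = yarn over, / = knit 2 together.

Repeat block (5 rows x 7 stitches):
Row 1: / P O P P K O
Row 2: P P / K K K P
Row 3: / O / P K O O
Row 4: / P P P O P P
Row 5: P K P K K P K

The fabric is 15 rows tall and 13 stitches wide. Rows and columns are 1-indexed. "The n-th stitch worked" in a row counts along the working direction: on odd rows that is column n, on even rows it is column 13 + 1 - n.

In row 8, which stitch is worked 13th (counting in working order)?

Row 8 uses chart row ((8-1) mod 5)+1 = 3. Row 8 is even, so WS.
Chart row 3 tiled across columns 1-13: / O / P K O O / O / P K O
WS: work from column 13 back to column 1 (reverse the tiled row), swapping K<->P (O and / unchanged).
Row 8 as worked: O P K / O / O O P K / O /
The 13th stitch worked is /.

Result:
/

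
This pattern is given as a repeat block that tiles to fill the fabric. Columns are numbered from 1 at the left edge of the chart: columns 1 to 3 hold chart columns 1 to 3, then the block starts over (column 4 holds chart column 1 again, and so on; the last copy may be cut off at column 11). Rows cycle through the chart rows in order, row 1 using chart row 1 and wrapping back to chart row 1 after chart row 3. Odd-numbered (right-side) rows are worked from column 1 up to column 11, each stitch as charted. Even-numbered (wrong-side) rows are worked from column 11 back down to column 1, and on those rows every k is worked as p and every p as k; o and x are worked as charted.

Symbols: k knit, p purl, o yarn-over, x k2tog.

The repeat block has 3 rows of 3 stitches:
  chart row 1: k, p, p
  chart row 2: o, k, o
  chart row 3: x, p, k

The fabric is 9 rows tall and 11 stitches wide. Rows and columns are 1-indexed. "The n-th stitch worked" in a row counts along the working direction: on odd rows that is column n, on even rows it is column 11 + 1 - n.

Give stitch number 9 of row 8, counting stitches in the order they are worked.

Result:
o

Derivation:
Row 8 uses chart row ((8-1) mod 3)+1 = 2. Row 8 is even, so WS.
Chart row 2 tiled across columns 1-11: o k o o k o o k o o k
WS row: flip the tiled sequence (start at column 11) and apply k<->p; o and x stay.
Row 8 as worked: p o o p o o p o o p o
Stitch 9 in working order -> o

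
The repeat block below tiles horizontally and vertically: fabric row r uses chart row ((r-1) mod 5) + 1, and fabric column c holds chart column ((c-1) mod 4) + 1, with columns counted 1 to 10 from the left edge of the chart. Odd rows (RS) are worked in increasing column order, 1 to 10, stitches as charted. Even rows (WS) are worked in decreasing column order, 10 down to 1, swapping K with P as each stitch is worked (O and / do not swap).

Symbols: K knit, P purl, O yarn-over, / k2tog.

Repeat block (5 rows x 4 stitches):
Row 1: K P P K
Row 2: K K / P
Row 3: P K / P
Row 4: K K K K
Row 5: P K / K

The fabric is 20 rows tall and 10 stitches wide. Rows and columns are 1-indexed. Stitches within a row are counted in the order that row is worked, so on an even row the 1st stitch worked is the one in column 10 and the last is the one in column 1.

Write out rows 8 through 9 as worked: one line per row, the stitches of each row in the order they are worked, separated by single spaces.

Result:
P K K / P K K / P K
K K K K K K K K K K

Derivation:
Row 8: chart row 3, WS - tiled (columns 1-10): P K / P P K / P P K; work from column 10 back to 1 with K<->P swapped.
Row 9: chart row 4, RS - tile across columns 1-10 and work as-is.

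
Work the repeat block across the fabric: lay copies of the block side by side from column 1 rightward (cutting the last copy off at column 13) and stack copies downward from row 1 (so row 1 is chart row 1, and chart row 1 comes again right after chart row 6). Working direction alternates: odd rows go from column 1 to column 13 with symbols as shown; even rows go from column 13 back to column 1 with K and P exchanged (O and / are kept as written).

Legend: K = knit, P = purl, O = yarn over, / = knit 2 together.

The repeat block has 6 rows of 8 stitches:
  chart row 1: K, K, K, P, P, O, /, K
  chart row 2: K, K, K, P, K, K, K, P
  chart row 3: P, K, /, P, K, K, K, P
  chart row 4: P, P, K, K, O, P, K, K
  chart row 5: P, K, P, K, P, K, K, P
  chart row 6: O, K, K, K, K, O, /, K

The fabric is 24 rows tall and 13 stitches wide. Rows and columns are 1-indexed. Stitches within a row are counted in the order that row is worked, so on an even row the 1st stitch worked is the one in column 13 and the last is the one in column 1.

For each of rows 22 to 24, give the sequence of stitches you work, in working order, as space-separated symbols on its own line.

== ROWS AS WORKED ==
O P P K K P P K O P P K K
P K P K P K K P P K P K P
P P P P O P / O P P P P O

Derivation:
Row 22: chart row 4, WS - tiled (columns 1-13): P P K K O P K K P P K K O; work from column 13 back to 1 with K<->P swapped.
Row 23: chart row 5, RS - tile across columns 1-13 and work as-is.
Row 24: chart row 6, WS - tiled (columns 1-13): O K K K K O / K O K K K K; work from column 13 back to 1 with K<->P swapped.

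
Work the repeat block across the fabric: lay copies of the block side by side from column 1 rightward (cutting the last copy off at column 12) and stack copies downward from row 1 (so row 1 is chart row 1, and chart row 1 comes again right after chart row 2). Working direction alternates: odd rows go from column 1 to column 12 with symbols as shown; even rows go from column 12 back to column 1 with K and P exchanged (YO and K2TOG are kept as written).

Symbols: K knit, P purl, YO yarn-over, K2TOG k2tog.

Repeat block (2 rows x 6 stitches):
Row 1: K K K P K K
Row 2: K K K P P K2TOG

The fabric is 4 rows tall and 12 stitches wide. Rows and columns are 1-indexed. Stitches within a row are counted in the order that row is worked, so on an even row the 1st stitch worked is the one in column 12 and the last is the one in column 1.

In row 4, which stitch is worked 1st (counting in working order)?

Stitch:
K2TOG

Derivation:
For row 4: chart row = ((4-1) mod 2) + 1 = 2; this is a WS (even) row.
Chart row 2 tiled across columns 1-12: K K K P P K2TOG K K K P P K2TOG
WS: work from column 12 back to column 1 (reverse the tiled row), swapping K<->P (YO and K2TOG unchanged).
Row 4 as worked: K2TOG K K P P P K2TOG K K P P P
Stitch 1 in working order -> K2TOG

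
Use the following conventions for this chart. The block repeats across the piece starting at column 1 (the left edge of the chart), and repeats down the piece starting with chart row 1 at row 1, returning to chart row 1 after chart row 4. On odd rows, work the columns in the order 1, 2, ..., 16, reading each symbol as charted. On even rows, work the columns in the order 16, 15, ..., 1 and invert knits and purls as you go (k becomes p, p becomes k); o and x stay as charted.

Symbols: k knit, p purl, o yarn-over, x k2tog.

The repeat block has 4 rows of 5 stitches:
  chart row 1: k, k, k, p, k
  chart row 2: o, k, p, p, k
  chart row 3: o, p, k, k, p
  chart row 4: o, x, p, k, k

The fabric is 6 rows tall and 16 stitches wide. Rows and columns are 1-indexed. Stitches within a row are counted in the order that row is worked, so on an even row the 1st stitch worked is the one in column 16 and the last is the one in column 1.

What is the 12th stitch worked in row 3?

Row 3: (3-1) mod 4 = 2, so use chart row 3. Odd row -> RS.
Chart row 3 tiled across columns 1-16: o p k k p o p k k p o p k k p o
Right side: take the tiled row as-is (worked left to right from column 1).
The 12th stitch worked is p.

Stitch:
p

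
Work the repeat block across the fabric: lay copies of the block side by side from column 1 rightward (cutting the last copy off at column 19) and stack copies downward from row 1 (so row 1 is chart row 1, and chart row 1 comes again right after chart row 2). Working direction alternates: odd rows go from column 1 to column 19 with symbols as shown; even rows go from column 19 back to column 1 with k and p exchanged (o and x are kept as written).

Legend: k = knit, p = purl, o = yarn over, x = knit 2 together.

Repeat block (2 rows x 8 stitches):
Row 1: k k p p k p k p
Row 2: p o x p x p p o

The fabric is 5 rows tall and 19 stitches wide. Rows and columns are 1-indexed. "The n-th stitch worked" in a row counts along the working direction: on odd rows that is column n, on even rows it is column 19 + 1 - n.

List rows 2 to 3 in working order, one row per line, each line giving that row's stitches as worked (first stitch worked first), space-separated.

Row 2: chart row 2, WS - tiled (columns 1-19): p o x p x p p o p o x p x p p o p o x; work from column 19 back to 1 with k<->p swapped.
Row 3: chart row 1, RS - tile across columns 1-19 and work as-is.

Rows as worked:
x o k o k k x k x o k o k k x k x o k
k k p p k p k p k k p p k p k p k k p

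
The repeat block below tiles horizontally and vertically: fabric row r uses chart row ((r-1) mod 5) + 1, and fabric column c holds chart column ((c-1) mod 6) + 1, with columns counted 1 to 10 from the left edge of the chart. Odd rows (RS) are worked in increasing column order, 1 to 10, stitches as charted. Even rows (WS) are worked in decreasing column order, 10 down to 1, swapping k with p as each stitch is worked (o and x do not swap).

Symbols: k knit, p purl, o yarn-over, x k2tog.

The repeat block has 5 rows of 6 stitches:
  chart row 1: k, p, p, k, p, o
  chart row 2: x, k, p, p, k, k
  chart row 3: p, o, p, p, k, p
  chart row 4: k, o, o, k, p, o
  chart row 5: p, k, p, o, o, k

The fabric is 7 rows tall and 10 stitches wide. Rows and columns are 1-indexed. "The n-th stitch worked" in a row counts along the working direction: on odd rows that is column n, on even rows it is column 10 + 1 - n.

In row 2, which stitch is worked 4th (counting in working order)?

Row 2 uses chart row ((2-1) mod 5)+1 = 2. Row 2 is even, so WS.
Chart row 2 tiled across columns 1-10: x k p p k k x k p p
WS: work from column 10 back to column 1 (reverse the tiled row), swapping k<->p (o and x unchanged).
Row 2 as worked: k k p x p p k k p x
Counting 4 along the worked row gives x.

Stitch:
x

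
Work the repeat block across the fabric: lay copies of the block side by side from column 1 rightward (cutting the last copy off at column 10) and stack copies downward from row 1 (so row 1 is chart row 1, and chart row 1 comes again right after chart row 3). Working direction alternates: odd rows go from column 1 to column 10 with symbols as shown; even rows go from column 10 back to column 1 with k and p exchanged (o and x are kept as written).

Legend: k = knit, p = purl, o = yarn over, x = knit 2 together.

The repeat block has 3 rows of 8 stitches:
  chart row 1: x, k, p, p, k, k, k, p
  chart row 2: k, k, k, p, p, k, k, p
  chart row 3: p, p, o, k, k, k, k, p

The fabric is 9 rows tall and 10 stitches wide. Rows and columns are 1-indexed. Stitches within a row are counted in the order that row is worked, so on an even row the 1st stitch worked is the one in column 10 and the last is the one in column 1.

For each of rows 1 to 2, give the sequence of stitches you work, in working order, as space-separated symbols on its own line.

== ROWS AS WORKED ==
x k p p k k k p x k
p p k p p k k p p p

Derivation:
Row 1: chart row 1, RS - tile across columns 1-10 and work as-is.
Row 2: chart row 2, WS - tiled (columns 1-10): k k k p p k k p k k; work from column 10 back to 1 with k<->p swapped.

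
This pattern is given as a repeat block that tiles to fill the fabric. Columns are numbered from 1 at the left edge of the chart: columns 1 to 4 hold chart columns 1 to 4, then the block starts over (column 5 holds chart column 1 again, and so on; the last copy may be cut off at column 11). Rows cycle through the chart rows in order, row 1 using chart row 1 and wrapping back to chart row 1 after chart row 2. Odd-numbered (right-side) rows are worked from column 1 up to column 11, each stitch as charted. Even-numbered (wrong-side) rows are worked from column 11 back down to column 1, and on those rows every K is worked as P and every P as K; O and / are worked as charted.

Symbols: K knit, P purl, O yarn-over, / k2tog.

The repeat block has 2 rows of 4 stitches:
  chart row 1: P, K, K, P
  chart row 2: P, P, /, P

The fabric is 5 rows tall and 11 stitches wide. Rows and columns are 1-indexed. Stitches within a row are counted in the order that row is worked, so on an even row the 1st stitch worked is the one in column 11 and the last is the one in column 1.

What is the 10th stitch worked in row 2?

== STITCH ==
K

Derivation:
For row 2: chart row = ((2-1) mod 2) + 1 = 2; this is a WS (even) row.
Chart row 2 tiled across columns 1-11: P P / P P P / P P P /
Wrong side: read the tiled row from column 11 down to 1 and exchange K with P (leave O, /).
Row 2 as worked: / K K K / K K K / K K
Counting 10 along the worked row gives K.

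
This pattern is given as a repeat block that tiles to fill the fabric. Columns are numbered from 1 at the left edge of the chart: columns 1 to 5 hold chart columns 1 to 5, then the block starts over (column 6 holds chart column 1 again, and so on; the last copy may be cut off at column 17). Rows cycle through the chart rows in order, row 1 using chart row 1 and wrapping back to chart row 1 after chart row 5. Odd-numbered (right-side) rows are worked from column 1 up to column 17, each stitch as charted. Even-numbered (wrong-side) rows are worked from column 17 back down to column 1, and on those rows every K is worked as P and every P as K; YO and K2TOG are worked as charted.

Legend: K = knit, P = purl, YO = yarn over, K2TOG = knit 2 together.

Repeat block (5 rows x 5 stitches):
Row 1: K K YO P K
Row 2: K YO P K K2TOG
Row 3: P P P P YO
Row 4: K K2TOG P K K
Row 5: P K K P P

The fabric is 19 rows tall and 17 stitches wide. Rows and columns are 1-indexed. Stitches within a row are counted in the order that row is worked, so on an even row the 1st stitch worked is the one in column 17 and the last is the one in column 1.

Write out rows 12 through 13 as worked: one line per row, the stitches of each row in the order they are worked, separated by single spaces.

Row 12: chart row 2, WS - tiled (columns 1-17): K YO P K K2TOG K YO P K K2TOG K YO P K K2TOG K YO; work from column 17 back to 1 with K<->P swapped.
Row 13: chart row 3, RS - tile across columns 1-17 and work as-is.

Result:
YO P K2TOG P K YO P K2TOG P K YO P K2TOG P K YO P
P P P P YO P P P P YO P P P P YO P P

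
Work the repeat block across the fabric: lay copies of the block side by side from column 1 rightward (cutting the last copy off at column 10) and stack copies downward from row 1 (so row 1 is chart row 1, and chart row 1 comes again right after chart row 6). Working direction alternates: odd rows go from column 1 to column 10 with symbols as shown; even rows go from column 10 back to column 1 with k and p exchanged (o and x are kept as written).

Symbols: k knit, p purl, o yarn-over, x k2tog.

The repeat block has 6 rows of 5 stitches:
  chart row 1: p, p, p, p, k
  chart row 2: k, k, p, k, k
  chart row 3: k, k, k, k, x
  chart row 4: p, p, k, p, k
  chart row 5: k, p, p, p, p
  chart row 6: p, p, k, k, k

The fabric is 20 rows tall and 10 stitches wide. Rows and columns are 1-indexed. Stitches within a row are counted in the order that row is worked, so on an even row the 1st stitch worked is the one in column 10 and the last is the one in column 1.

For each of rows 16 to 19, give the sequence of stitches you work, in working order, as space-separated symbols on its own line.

Row 16: chart row 4, WS - tiled (columns 1-10): p p k p k p p k p k; work from column 10 back to 1 with k<->p swapped.
Row 17: chart row 5, RS - tile across columns 1-10 and work as-is.
Row 18: chart row 6, WS - tiled (columns 1-10): p p k k k p p k k k; work from column 10 back to 1 with k<->p swapped.
Row 19: chart row 1, RS - tile across columns 1-10 and work as-is.

Result:
p k p k k p k p k k
k p p p p k p p p p
p p p k k p p p k k
p p p p k p p p p k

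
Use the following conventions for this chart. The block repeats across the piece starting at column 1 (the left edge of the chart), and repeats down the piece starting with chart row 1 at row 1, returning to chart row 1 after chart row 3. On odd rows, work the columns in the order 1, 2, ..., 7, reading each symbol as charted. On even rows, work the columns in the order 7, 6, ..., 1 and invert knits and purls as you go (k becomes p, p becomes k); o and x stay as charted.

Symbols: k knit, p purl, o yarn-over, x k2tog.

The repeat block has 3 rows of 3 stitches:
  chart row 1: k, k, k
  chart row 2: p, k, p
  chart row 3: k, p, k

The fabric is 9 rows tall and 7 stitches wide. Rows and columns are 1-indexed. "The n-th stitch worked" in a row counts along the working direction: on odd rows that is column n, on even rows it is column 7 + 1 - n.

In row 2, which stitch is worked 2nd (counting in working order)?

For row 2: chart row = ((2-1) mod 3) + 1 = 2; this is a WS (even) row.
Chart row 2 tiled across columns 1-7: p k p p k p p
Wrong side: read the tiled row from column 7 down to 1 and exchange k with p (leave o, x).
Row 2 as worked: k k p k k p k
The 2nd stitch worked is k.

Stitch:
k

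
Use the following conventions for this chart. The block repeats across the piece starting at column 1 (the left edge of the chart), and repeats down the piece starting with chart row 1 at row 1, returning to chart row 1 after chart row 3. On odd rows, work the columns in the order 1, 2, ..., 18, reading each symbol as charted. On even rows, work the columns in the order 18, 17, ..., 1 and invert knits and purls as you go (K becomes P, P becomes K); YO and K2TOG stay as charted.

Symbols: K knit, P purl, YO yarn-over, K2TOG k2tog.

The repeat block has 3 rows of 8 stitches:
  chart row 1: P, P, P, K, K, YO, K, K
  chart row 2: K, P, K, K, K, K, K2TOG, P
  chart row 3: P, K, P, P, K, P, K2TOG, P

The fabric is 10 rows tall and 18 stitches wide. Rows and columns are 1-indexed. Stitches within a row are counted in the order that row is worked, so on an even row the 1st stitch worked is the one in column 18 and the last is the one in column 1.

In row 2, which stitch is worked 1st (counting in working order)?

== STITCH ==
K

Derivation:
Row 2 uses chart row ((2-1) mod 3)+1 = 2. Row 2 is even, so WS.
Chart row 2 tiled across columns 1-18: K P K K K K K2TOG P K P K K K K K2TOG P K P
WS row: flip the tiled sequence (start at column 18) and apply K<->P; YO and K2TOG stay.
Row 2 as worked: K P K K2TOG P P P P K P K K2TOG P P P P K P
Counting 1 along the worked row gives K.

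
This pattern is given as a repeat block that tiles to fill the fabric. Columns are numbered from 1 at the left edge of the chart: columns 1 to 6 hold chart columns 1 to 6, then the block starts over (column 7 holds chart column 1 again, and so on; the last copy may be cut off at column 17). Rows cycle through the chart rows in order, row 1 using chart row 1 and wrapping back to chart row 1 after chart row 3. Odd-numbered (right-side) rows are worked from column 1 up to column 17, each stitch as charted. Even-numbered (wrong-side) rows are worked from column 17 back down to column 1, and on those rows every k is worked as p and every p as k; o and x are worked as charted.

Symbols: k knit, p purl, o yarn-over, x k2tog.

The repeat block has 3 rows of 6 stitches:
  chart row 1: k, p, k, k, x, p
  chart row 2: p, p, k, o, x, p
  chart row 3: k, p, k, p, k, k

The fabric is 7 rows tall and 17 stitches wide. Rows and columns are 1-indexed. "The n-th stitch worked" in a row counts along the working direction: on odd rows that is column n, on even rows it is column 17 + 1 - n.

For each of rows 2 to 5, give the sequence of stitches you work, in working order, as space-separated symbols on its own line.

Row 2: chart row 2, WS - tiled (columns 1-17): p p k o x p p p k o x p p p k o x; work from column 17 back to 1 with k<->p swapped.
Row 3: chart row 3, RS - tile across columns 1-17 and work as-is.
Row 4: chart row 1, WS - tiled (columns 1-17): k p k k x p k p k k x p k p k k x; work from column 17 back to 1 with k<->p swapped.
Row 5: chart row 2, RS - tile across columns 1-17 and work as-is.

Rows as worked:
x o p k k k x o p k k k x o p k k
k p k p k k k p k p k k k p k p k
x p p k p k x p p k p k x p p k p
p p k o x p p p k o x p p p k o x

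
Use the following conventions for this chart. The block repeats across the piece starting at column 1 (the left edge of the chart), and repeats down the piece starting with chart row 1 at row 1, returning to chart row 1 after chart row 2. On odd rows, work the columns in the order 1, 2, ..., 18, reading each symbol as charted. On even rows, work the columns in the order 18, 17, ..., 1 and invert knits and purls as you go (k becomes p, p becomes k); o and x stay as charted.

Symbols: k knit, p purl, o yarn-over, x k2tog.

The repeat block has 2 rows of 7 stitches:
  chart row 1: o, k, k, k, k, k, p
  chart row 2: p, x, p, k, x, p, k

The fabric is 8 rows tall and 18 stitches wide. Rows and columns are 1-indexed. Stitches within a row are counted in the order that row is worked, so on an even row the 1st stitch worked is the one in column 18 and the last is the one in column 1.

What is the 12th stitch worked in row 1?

Stitch:
k

Derivation:
For row 1: chart row = ((1-1) mod 2) + 1 = 1; this is a RS (odd) row.
Chart row 1 tiled across columns 1-18: o k k k k k p o k k k k k p o k k k
RS row: no reversal, no swap; stitch n worked = column n.
Stitch 12 in working order -> k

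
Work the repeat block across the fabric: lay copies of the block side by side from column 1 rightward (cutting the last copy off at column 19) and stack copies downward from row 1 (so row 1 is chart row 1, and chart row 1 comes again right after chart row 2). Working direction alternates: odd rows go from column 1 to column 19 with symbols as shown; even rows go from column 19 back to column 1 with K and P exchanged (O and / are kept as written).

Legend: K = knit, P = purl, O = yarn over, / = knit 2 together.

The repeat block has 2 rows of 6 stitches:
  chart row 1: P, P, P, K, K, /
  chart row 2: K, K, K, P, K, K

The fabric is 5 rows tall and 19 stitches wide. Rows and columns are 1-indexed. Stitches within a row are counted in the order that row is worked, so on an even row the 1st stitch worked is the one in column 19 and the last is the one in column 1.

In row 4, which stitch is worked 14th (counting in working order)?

For row 4: chart row = ((4-1) mod 2) + 1 = 2; this is a WS (even) row.
Chart row 2 tiled across columns 1-19: K K K P K K K K K P K K K K K P K K K
Wrong side: read the tiled row from column 19 down to 1 and exchange K with P (leave O, /).
Row 4 as worked: P P P K P P P P P K P P P P P K P P P
Stitch 14 in working order -> P

== STITCH ==
P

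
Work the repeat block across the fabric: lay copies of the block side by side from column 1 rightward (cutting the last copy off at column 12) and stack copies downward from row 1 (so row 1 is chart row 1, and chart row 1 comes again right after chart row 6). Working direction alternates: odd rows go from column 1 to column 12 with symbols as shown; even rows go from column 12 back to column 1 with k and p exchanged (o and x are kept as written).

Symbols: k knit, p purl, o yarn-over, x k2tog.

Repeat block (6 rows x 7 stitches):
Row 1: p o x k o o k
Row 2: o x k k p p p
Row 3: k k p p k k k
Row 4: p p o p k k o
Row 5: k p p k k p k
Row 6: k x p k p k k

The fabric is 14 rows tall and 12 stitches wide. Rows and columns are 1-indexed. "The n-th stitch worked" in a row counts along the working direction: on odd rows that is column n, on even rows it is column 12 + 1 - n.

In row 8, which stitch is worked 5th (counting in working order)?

For row 8: chart row = ((8-1) mod 6) + 1 = 2; this is a WS (even) row.
Chart row 2 tiled across columns 1-12: o x k k p p p o x k k p
WS: work from column 12 back to column 1 (reverse the tiled row), swapping k<->p (o and x unchanged).
Row 8 as worked: k p p x o k k k p p x o
Stitch 5 in working order -> o

Result:
o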